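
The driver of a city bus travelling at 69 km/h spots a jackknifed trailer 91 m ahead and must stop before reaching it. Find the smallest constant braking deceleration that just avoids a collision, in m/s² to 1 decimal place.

Required deceleration ≈ 2.0 m/s²

69 km/h ÷ 3.6 = 19.1667 m/s.
v² = 2a·d ⇒ a = v²/(2d) = 19.1667² / (2 × 91.000) = 367.362 / 182.000 = 2.0185 m/s².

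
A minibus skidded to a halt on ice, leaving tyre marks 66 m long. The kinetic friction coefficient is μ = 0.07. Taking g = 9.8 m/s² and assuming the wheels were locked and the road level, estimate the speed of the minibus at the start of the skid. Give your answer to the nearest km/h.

Initial speed ≈ 34 km/h

Deceleration a = μg = 0.07 × 9.8 = 0.686 m/s².
v = √(2a·d) = √(2 × 0.686 × 66) = √90.552 = 9.5159 m/s.
= 9.5159 × 3.6 = 34.257 km/h.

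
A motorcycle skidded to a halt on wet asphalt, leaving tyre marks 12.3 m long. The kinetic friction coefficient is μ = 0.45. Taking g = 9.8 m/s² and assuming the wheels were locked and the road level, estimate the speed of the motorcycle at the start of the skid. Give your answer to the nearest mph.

Deceleration a = μg = 0.45 × 9.8 = 4.410 m/s².
v = √(2a·d) = √(2 × 4.410 × 12.3) = √108.486 = 10.4157 m/s.
= 10.4157 ÷ 0.44704 = 23.299 mph.

Initial speed ≈ 23 mph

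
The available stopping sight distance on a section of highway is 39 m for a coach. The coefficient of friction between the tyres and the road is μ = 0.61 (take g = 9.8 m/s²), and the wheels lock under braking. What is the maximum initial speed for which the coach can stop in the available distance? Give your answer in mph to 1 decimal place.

a = μg = 0.61 × 9.8 = 5.978 m/s².
v²/(2a) = d ⇒ v = √(2 × 5.978 × 39) = √466.28 = 21.5935 m/s.
21.5935 m/s ÷ 0.44704 = 48.303 mph.

Maximum speed ≈ 48.3 mph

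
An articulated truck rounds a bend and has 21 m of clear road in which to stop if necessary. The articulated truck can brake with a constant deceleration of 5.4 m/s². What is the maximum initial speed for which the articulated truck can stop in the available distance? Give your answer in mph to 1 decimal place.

v²/(2a) = d ⇒ v = √(2 × 5.400 × 21) = √226.80 = 15.0599 m/s.
15.0599 m/s ÷ 0.44704 = 33.688 mph.

Maximum speed ≈ 33.7 mph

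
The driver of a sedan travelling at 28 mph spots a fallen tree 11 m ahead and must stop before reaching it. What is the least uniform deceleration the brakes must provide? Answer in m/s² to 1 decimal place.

28 mph × 0.44704 = 12.5171 m/s.
v² = 2a·d ⇒ a = v²/(2d) = 12.5171² / (2 × 11.000) = 156.678 / 22.000 = 7.1217 m/s².

Required deceleration ≈ 7.1 m/s²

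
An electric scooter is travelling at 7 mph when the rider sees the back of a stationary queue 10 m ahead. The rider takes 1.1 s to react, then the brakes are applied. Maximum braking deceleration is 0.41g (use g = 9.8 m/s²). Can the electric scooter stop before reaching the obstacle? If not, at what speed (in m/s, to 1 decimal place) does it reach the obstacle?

7 mph × 0.44704 = 3.1293 m/s.
a = 0.41 × 9.8 = 4.018 m/s².
Reaction distance = 3.1293 × 1.1 = 3.442 m.
Braking distance = v²/(2a) = 9.793 / 8.036 = 1.219 m.
Total stopping distance = 3.442 + 1.219 = 4.661 m, vs 10 m available — it stops with 10 − 4.661 = 5.339 m to spare.

Yes — it stops about 5.3 m short of the obstacle, so it never reaches it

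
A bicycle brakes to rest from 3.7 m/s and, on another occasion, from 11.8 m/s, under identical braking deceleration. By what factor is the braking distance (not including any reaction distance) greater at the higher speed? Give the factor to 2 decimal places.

Braking distance d = v²/(2a), so with a fixed, d ∝ v².
Factor = (11.8/3.7)² = 3.1892² = 10.1710.

Factor ≈ 10.17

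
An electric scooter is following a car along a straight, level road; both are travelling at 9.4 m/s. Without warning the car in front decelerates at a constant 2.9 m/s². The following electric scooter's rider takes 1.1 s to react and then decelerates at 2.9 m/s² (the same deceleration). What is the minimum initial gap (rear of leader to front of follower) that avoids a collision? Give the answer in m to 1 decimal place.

Minimum gap ≈ 10.3 m

Leader travels v²/(2a_L) = 88.360 / 5.800 = 15.234 m before stopping.
Follower covers v·t_r = 9.4000 × 1.1 = 10.340 m while reacting, then v²/(2a_F) = 88.360 / 5.800 = 15.234 m while braking, for a total of 10.340 + 15.234 = 25.574 m.
Since a_F ≤ a_L and the follower starts braking later, the follower is never slower than the leader, so the closest approach is when both have stopped.
Minimum gap = 25.574 − 15.234 = 10.340 m.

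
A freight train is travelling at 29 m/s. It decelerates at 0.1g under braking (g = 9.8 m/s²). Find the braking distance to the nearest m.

a = 0.1 × 9.8 = 0.980 m/s².
Braking distance = v²/(2a) = 29.0000² / (2 × 0.980) = 841.000 / 1.960 = 429.082 m.

Braking distance ≈ 429 m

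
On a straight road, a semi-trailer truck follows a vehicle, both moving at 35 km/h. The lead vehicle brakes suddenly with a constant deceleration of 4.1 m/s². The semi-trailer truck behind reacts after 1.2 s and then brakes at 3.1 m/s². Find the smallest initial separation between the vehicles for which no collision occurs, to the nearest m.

Minimum gap ≈ 15 m

35 km/h ÷ 3.6 = 9.7222 m/s.
Leader travels v²/(2a_L) = 94.521 / 8.200 = 11.527 m before stopping.
Follower covers v·t_r = 9.7222 × 1.2 = 11.667 m while reacting, then v²/(2a_F) = 94.521 / 6.200 = 15.245 m while braking, for a total of 11.667 + 15.245 = 26.912 m.
Since a_F ≤ a_L and the follower starts braking later, the follower is never slower than the leader, so the closest approach is when both have stopped.
Minimum gap = 26.912 − 11.527 = 15.385 m.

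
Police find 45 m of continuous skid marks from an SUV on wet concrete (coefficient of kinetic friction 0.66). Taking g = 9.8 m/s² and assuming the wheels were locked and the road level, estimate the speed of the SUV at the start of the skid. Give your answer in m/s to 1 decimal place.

Deceleration a = μg = 0.66 × 9.8 = 6.468 m/s².
v = √(2a·d) = √(2 × 6.468 × 45) = √582.120 = 24.1272 m/s.

Initial speed ≈ 24.1 m/s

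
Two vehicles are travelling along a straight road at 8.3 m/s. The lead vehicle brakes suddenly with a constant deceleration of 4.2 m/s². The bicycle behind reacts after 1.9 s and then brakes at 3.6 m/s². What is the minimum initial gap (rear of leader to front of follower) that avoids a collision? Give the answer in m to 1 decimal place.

Minimum gap ≈ 17.1 m

Leader travels v²/(2a_L) = 68.890 / 8.400 = 8.201 m before stopping.
Follower covers v·t_r = 8.3000 × 1.9 = 15.770 m while reacting, then v²/(2a_F) = 68.890 / 7.200 = 9.568 m while braking, for a total of 15.770 + 9.568 = 25.338 m.
Since a_F ≤ a_L and the follower starts braking later, the follower is never slower than the leader, so the closest approach is when both have stopped.
Minimum gap = 25.338 − 8.201 = 17.137 m.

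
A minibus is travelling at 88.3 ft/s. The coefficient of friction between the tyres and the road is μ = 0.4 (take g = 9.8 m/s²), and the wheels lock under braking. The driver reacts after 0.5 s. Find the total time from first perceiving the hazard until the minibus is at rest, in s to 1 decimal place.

Total time ≈ 7.4 s

88.3 ft/s × 0.3048 = 26.9138 m/s.
a = μg = 0.4 × 9.8 = 3.920 m/s².
Braking time = v/a = 26.9138 / 3.920 = 6.866 s.
Total = 0.5 + 6.866 = 7.366 s.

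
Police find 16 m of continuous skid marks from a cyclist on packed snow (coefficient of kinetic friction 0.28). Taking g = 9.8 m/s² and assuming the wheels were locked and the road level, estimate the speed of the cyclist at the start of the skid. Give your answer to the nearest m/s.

Deceleration a = μg = 0.28 × 9.8 = 2.744 m/s².
v = √(2a·d) = √(2 × 2.744 × 16) = √87.808 = 9.3706 m/s.

Initial speed ≈ 9 m/s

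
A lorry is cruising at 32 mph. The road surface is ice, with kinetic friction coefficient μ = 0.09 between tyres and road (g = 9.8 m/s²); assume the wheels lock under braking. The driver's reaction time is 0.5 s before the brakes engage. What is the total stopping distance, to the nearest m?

Total stopping distance ≈ 123 m

32 mph × 0.44704 = 14.3053 m/s.
a = μg = 0.09 × 9.8 = 0.882 m/s².
Reaction distance = v·t_r = 14.3053 × 0.5 = 7.153 m.
Braking distance = v²/(2a) = 14.3053² / (2 × 0.882) = 204.642 / 1.764 = 116.010 m.
Total = 7.153 + 116.010 = 123.163 m.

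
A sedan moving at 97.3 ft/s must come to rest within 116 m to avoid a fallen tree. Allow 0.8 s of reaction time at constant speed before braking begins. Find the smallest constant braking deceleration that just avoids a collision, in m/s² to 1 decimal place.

97.3 ft/s × 0.3048 = 29.6570 m/s.
Distance covered during reaction = 29.6570 × 0.8 = 23.726 m.
Distance available for braking: 116 − 23.726 = 92.274 m.
v² = 2a·d ⇒ a = v²/(2d) = 29.6570² / (2 × 92.274) = 879.538 / 184.548 = 4.7659 m/s².

Required deceleration ≈ 4.8 m/s²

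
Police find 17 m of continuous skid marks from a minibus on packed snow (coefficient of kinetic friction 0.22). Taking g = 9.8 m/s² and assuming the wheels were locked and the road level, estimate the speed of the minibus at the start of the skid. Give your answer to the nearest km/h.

Deceleration a = μg = 0.22 × 9.8 = 2.156 m/s².
v = √(2a·d) = √(2 × 2.156 × 17) = √73.304 = 8.5618 m/s.
= 8.5618 × 3.6 = 30.822 km/h.

Initial speed ≈ 31 km/h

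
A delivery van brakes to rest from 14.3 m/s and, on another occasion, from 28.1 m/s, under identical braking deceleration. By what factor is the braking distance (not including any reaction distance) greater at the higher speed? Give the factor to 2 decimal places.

Braking distance d = v²/(2a), so with a fixed, d ∝ v².
Factor = (28.1/14.3)² = 1.9650² = 3.8612.

Factor ≈ 3.86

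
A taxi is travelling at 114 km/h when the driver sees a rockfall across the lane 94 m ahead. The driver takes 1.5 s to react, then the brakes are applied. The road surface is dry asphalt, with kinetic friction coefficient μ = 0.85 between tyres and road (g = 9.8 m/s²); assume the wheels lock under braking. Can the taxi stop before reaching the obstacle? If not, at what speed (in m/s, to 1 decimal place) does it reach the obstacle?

114 km/h ÷ 3.6 = 31.6667 m/s.
a = μg = 0.85 × 9.8 = 8.330 m/s².
Reaction distance = 31.6667 × 1.5 = 47.500 m.
Braking distance needed to stop: v²/(2a) = 1002.780 / 16.660 = 60.191 m, so total needed = 47.500 + 60.191 = 107.691 m > 94 m — it cannot stop.
Distance remaining when braking begins: 94 − 47.500 = 46.500 m.
v² = v₀² − 2a·d = 1002.780 − 2 × 8.330 × 46.500 = 228.090 m²/s².
v = √228.090 = 15.103 m/s.

No — it strikes the obstacle at 15.1 m/s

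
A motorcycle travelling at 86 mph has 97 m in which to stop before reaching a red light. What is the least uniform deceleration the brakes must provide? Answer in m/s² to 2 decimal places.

Required deceleration ≈ 7.62 m/s²

86 mph × 0.44704 = 38.4454 m/s.
v² = 2a·d ⇒ a = v²/(2d) = 38.4454² / (2 × 97.000) = 1478.049 / 194.000 = 7.6188 m/s².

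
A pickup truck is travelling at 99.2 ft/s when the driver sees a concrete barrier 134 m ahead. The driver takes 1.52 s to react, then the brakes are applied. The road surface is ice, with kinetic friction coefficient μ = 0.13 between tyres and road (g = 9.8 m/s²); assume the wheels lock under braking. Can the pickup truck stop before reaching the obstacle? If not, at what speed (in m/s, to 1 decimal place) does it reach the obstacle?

99.2 ft/s × 0.3048 = 30.2362 m/s.
a = μg = 0.13 × 9.8 = 1.274 m/s².
Reaction distance = 30.2362 × 1.52 = 45.959 m.
Braking distance needed to stop: v²/(2a) = 914.228 / 2.548 = 358.802 m, so total needed = 45.959 + 358.802 = 404.761 m > 134 m — it cannot stop.
Distance remaining when braking begins: 134 − 45.959 = 88.041 m.
v² = v₀² − 2a·d = 914.228 − 2 × 1.274 × 88.041 = 689.900 m²/s².
v = √689.900 = 26.266 m/s.

No — it strikes the obstacle at 26.3 m/s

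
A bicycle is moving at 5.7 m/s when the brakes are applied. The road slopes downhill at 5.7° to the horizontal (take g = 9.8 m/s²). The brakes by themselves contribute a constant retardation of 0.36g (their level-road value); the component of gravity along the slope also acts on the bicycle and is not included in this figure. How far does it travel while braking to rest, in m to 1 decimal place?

a = 0.36 × 9.8 = 3.528 m/s².
Gravity along the downhill slope reduces the braking deceleration: a_eff = 3.528 − 9.8·sin 5.7° = 3.528 − 0.973 = 2.555 m/s².
Braking distance = v²/(2a) = 5.7000² / (2 × 2.555) = 32.490 / 5.110 = 6.358 m.

Braking distance ≈ 6.4 m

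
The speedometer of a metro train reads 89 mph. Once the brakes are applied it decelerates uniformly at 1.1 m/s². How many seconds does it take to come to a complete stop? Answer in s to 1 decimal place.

89 mph × 0.44704 = 39.7866 m/s.
Braking time = v/a = 39.7866 / 1.100 = 36.170 s.

Braking time ≈ 36.2 s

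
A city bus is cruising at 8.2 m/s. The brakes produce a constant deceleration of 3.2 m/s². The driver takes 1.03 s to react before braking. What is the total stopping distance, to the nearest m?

Total stopping distance ≈ 19 m

Reaction distance = v·t_r = 8.2000 × 1.03 = 8.446 m.
Braking distance = v²/(2a) = 8.2000² / (2 × 3.200) = 67.240 / 6.400 = 10.506 m.
Total = 8.446 + 10.506 = 18.952 m.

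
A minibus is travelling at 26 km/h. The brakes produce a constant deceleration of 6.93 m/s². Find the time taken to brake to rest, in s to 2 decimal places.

Braking time ≈ 1.04 s

26 km/h ÷ 3.6 = 7.2222 m/s.
Braking time = v/a = 7.2222 / 6.930 = 1.042 s.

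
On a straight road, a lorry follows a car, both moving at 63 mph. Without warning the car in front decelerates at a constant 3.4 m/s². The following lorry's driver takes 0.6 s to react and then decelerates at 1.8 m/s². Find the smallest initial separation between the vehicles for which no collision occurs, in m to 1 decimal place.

63 mph × 0.44704 = 28.1635 m/s.
Leader travels v²/(2a_L) = 793.183 / 6.800 = 116.645 m before stopping.
Follower covers v·t_r = 28.1635 × 0.6 = 16.898 m while reacting, then v²/(2a_F) = 793.183 / 3.600 = 220.329 m while braking, for a total of 16.898 + 220.329 = 237.227 m.
Since a_F ≤ a_L and the follower starts braking later, the follower is never slower than the leader, so the closest approach is when both have stopped.
Minimum gap = 237.227 − 116.645 = 120.582 m.

Minimum gap ≈ 120.6 m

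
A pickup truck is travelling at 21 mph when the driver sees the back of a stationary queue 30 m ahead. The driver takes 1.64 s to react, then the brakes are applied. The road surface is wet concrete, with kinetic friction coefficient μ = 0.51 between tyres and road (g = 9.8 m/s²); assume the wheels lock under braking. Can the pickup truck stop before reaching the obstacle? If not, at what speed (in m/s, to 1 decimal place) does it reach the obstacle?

21 mph × 0.44704 = 9.3878 m/s.
a = μg = 0.51 × 9.8 = 4.998 m/s².
Reaction distance = 9.3878 × 1.64 = 15.396 m.
Braking distance = v²/(2a) = 88.131 / 9.996 = 8.817 m.
Total stopping distance = 15.396 + 8.817 = 24.213 m, vs 30 m available — it stops with 30 − 24.213 = 5.787 m to spare.

Yes — it stops about 5.8 m short of the obstacle, so it never reaches it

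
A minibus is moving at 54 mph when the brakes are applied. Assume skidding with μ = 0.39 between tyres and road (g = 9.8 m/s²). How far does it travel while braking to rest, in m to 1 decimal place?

54 mph × 0.44704 = 24.1402 m/s.
a = μg = 0.39 × 9.8 = 3.822 m/s².
Braking distance = v²/(2a) = 24.1402² / (2 × 3.822) = 582.749 / 7.644 = 76.236 m.

Braking distance ≈ 76.2 m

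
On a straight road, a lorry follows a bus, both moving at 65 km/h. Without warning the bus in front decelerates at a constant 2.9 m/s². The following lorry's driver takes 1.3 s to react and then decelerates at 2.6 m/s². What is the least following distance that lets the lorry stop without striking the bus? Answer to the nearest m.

65 km/h ÷ 3.6 = 18.0556 m/s.
Leader travels v²/(2a_L) = 326.005 / 5.800 = 56.208 m before stopping.
Follower covers v·t_r = 18.0556 × 1.3 = 23.472 m while reacting, then v²/(2a_F) = 326.005 / 5.200 = 62.693 m while braking, for a total of 23.472 + 62.693 = 86.165 m.
Since a_F ≤ a_L and the follower starts braking later, the follower is never slower than the leader, so the closest approach is when both have stopped.
Minimum gap = 86.165 − 56.208 = 29.957 m.

Minimum gap ≈ 30 m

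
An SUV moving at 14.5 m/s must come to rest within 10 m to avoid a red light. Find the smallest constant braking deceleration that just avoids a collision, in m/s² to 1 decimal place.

Required deceleration ≈ 10.5 m/s²

v² = 2a·d ⇒ a = v²/(2d) = 14.5000² / (2 × 10.000) = 210.250 / 20.000 = 10.5125 m/s².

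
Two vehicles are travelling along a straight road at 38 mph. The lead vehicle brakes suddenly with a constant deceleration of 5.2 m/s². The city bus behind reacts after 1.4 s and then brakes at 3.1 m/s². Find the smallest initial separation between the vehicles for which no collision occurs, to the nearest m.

38 mph × 0.44704 = 16.9875 m/s.
Leader travels v²/(2a_L) = 288.575 / 10.400 = 27.748 m before stopping.
Follower covers v·t_r = 16.9875 × 1.4 = 23.782 m while reacting, then v²/(2a_F) = 288.575 / 6.200 = 46.544 m while braking, for a total of 23.782 + 46.544 = 70.326 m.
Since a_F ≤ a_L and the follower starts braking later, the follower is never slower than the leader, so the closest approach is when both have stopped.
Minimum gap = 70.326 − 27.748 = 42.578 m.

Minimum gap ≈ 43 m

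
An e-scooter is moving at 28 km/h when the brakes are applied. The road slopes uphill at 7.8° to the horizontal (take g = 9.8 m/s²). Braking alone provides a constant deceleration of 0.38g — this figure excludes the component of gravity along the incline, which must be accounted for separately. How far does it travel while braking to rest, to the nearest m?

28 km/h ÷ 3.6 = 7.7778 m/s.
a = 0.38 × 9.8 = 3.724 m/s².
Gravity along the uphill slope adds to the braking deceleration: a_eff = 3.724 + 9.8·sin 7.8° = 3.724 + 1.330 = 5.054 m/s².
Braking distance = v²/(2a) = 7.7778² / (2 × 5.054) = 60.494 / 10.108 = 5.985 m.

Braking distance ≈ 6 m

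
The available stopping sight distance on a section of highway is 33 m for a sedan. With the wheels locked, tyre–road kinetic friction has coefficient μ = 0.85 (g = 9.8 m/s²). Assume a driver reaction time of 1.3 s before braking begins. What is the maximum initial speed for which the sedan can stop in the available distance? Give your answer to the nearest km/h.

a = μg = 0.85 × 9.8 = 8.330 m/s².
Stopping distance: v·t_r + v²/(2a) = 33 with t_r = 1.3 s and a = 8.330 m/s².
So v² + 21.658 v − 549.78 = 0.
Positive root: v = −a·t_r + √((a·t_r)² + 2a·d) = −10.829 + √(117.267 + 549.78) = 14.9983 m/s.
14.9983 m/s × 3.6 = 53.994 km/h.

Maximum speed ≈ 54 km/h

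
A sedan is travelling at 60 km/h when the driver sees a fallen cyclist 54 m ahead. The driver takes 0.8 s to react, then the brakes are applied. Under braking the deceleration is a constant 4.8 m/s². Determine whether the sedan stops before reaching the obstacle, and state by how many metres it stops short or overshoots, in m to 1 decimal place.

60 km/h ÷ 3.6 = 16.6667 m/s.
Reaction distance = 16.6667 × 0.8 = 13.333 m.
Braking distance = v²/(2a) = 277.779 / 9.600 = 28.935 m.
Total stopping distance = 13.333 + 28.935 = 42.268 m, vs 54 m available — it stops with 54 − 42.268 = 11.732 m to spare.

Yes — it stops 11.7 m short of the obstacle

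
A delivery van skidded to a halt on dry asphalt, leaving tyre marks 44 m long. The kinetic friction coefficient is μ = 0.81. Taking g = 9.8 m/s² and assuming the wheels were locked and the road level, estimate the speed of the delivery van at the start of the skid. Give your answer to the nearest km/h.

Deceleration a = μg = 0.81 × 9.8 = 7.938 m/s².
v = √(2a·d) = √(2 × 7.938 × 44) = √698.544 = 26.4300 m/s.
= 26.4300 × 3.6 = 95.148 km/h.

Initial speed ≈ 95 km/h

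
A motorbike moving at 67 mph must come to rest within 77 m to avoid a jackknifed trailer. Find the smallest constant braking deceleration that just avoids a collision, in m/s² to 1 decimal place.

Required deceleration ≈ 5.8 m/s²

67 mph × 0.44704 = 29.9517 m/s.
v² = 2a·d ⇒ a = v²/(2d) = 29.9517² / (2 × 77.000) = 897.104 / 154.000 = 5.8254 m/s².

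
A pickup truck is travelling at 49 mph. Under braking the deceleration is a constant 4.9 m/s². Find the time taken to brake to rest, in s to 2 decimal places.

49 mph × 0.44704 = 21.9050 m/s.
Braking time = v/a = 21.9050 / 4.900 = 4.470 s.

Braking time ≈ 4.47 s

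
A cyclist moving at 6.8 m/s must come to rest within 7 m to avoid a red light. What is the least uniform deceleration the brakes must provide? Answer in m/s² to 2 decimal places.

v² = 2a·d ⇒ a = v²/(2d) = 6.8000² / (2 × 7.000) = 46.240 / 14.000 = 3.3029 m/s².

Required deceleration ≈ 3.30 m/s²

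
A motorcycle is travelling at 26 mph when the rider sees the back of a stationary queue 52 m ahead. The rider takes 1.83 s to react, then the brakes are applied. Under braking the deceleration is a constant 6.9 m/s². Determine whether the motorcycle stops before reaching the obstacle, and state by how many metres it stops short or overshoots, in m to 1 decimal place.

26 mph × 0.44704 = 11.6230 m/s.
Reaction distance = 11.6230 × 1.83 = 21.270 m.
Braking distance = v²/(2a) = 135.094 / 13.800 = 9.789 m.
Total stopping distance = 21.270 + 9.789 = 31.059 m, vs 52 m available — it stops with 52 − 31.059 = 20.941 m to spare.

Yes — it stops 20.9 m short of the obstacle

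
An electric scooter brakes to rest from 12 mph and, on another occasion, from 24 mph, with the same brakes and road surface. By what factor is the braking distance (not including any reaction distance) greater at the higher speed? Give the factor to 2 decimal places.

Factor ≈ 4.00

Braking distance d = v²/(2a), so with a fixed, d ∝ v².
Factor = (24/12)² = 2.0000² = 4.0000.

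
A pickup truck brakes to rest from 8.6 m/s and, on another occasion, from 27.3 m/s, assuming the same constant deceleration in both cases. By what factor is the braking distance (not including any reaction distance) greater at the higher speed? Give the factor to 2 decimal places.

Factor ≈ 10.08

Braking distance d = v²/(2a), so with a fixed, d ∝ v².
Factor = (27.3/8.6)² = 3.1744² = 10.0768.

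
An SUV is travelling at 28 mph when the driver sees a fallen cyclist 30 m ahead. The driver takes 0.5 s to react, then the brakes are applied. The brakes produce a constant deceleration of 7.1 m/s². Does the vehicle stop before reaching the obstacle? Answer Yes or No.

28 mph × 0.44704 = 12.5171 m/s.
Reaction distance = 12.5171 × 0.5 = 6.259 m.
Braking distance = v²/(2a) = 156.678 / 14.200 = 11.034 m.
Total stopping distance = 6.259 + 11.034 = 17.293 m, vs 30 m available — it stops with 30 − 17.293 = 12.707 m to spare.

Yes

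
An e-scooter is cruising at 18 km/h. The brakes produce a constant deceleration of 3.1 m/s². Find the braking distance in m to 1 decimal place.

Braking distance ≈ 4.0 m

18 km/h ÷ 3.6 = 5.0000 m/s.
Braking distance = v²/(2a) = 5.0000² / (2 × 3.100) = 25.000 / 6.200 = 4.032 m.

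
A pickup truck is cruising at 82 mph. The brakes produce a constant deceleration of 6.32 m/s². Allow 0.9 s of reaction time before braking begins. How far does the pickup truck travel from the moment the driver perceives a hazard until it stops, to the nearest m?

82 mph × 0.44704 = 36.6573 m/s.
Reaction distance = v·t_r = 36.6573 × 0.9 = 32.992 m.
Braking distance = v²/(2a) = 36.6573² / (2 × 6.320) = 1343.758 / 12.640 = 106.310 m.
Total = 32.992 + 106.310 = 139.302 m.

Total stopping distance ≈ 139 m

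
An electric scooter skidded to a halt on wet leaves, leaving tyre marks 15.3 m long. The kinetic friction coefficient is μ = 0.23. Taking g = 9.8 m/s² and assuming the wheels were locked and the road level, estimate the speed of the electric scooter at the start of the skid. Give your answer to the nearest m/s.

Initial speed ≈ 8 m/s

Deceleration a = μg = 0.23 × 9.8 = 2.254 m/s².
v = √(2a·d) = √(2 × 2.254 × 15.3) = √68.972 = 8.3049 m/s.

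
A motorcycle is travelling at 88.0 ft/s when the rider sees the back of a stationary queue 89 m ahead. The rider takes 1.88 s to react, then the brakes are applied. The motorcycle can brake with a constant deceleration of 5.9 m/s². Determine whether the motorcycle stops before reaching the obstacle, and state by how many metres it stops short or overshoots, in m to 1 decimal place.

88 ft/s × 0.3048 = 26.8224 m/s.
Reaction distance = 26.8224 × 1.88 = 50.426 m.
Braking distance = v²/(2a) = 719.441 / 11.800 = 60.970 m.
Total stopping distance = 50.426 + 60.970 = 111.396 m, vs 89 m available — it cannot stop in time and overshoots by 111.396 − 89 = 22.396 m.

No — it overshoots by 22.4 m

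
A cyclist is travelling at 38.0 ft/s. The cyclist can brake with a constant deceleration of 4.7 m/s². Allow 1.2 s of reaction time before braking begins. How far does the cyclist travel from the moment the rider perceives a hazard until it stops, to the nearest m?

38 ft/s × 0.3048 = 11.5824 m/s.
Reaction distance = v·t_r = 11.5824 × 1.2 = 13.899 m.
Braking distance = v²/(2a) = 11.5824² / (2 × 4.700) = 134.152 / 9.400 = 14.271 m.
Total = 13.899 + 14.271 = 28.170 m.

Total stopping distance ≈ 28 m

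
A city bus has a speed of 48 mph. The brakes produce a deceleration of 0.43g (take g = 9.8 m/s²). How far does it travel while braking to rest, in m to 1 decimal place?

48 mph × 0.44704 = 21.4579 m/s.
a = 0.43 × 9.8 = 4.214 m/s².
Braking distance = v²/(2a) = 21.4579² / (2 × 4.214) = 460.441 / 8.428 = 54.632 m.

Braking distance ≈ 54.6 m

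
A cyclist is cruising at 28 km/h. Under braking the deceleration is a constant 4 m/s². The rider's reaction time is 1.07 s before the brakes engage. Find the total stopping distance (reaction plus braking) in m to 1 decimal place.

28 km/h ÷ 3.6 = 7.7778 m/s.
Reaction distance = v·t_r = 7.7778 × 1.07 = 8.322 m.
Braking distance = v²/(2a) = 7.7778² / (2 × 4.000) = 60.494 / 8.000 = 7.562 m.
Total = 8.322 + 7.562 = 15.884 m.

Total stopping distance ≈ 15.9 m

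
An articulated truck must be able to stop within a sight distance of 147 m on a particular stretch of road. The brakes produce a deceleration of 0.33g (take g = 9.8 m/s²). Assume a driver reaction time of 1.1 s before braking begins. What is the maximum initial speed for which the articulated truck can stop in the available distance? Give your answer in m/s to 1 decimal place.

Maximum speed ≈ 27.5 m/s

a = 0.33 × 9.8 = 3.234 m/s².
Stopping distance: v·t_r + v²/(2a) = 147 with t_r = 1.1 s and a = 3.234 m/s².
So v² + 7.115 v − 950.80 = 0.
Positive root: v = −a·t_r + √((a·t_r)² + 2a·d) = −3.557 + √(12.652 + 950.80) = 27.4825 m/s.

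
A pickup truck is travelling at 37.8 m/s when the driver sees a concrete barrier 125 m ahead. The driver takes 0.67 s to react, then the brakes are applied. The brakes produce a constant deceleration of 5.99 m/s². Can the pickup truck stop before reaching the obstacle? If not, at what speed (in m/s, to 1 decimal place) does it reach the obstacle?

Reaction distance = 37.8000 × 0.67 = 25.326 m.
Braking distance needed to stop: v²/(2a) = 1428.840 / 11.980 = 119.269 m, so total needed = 25.326 + 119.269 = 144.595 m > 125 m — it cannot stop.
Distance remaining when braking begins: 125 − 25.326 = 99.674 m.
v² = v₀² − 2a·d = 1428.840 − 2 × 5.990 × 99.674 = 234.745 m²/s².
v = √234.745 = 15.321 m/s.

No — it strikes the obstacle at 15.3 m/s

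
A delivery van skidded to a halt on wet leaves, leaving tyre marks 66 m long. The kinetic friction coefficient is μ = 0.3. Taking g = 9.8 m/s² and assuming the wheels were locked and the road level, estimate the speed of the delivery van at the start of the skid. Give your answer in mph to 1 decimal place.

Deceleration a = μg = 0.3 × 9.8 = 2.940 m/s².
v = √(2a·d) = √(2 × 2.940 × 66) = √388.080 = 19.6997 m/s.
= 19.6997 ÷ 0.44704 = 44.067 mph.

Initial speed ≈ 44.1 mph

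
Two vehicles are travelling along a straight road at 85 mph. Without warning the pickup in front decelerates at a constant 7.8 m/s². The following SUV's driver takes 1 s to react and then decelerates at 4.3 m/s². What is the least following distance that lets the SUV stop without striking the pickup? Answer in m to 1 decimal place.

85 mph × 0.44704 = 37.9984 m/s.
Leader travels v²/(2a_L) = 1443.878 / 15.600 = 92.556 m before stopping.
Follower covers v·t_r = 37.9984 × 1 = 37.998 m while reacting, then v²/(2a_F) = 1443.878 / 8.600 = 167.893 m while braking, for a total of 37.998 + 167.893 = 205.891 m.
Since a_F ≤ a_L and the follower starts braking later, the follower is never slower than the leader, so the closest approach is when both have stopped.
Minimum gap = 205.891 − 92.556 = 113.335 m.

Minimum gap ≈ 113.3 m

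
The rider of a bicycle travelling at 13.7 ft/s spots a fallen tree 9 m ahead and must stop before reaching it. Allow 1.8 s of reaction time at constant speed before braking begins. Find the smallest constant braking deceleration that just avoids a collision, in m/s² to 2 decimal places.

13.7 ft/s × 0.3048 = 4.1758 m/s.
Distance covered during reaction = 4.1758 × 1.8 = 7.516 m.
Distance available for braking: 9 − 7.516 = 1.484 m.
v² = 2a·d ⇒ a = v²/(2d) = 4.1758² / (2 × 1.484) = 17.437 / 2.968 = 5.8750 m/s².

Required deceleration ≈ 5.88 m/s²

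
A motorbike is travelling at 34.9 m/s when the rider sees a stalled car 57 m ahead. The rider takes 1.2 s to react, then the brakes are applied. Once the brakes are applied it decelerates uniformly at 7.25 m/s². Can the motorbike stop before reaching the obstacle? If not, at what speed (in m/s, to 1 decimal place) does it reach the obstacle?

No — it strikes the obstacle at 31.6 m/s

Reaction distance = 34.9000 × 1.2 = 41.880 m.
Braking distance needed to stop: v²/(2a) = 1218.010 / 14.500 = 84.001 m, so total needed = 41.880 + 84.001 = 125.881 m > 57 m — it cannot stop.
Distance remaining when braking begins: 57 − 41.880 = 15.120 m.
v² = v₀² − 2a·d = 1218.010 − 2 × 7.250 × 15.120 = 998.770 m²/s².
v = √998.770 = 31.603 m/s.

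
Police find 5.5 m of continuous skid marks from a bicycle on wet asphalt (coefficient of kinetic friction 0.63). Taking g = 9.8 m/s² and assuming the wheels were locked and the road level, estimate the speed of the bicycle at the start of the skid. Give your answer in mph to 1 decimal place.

Initial speed ≈ 18.4 mph

Deceleration a = μg = 0.63 × 9.8 = 6.174 m/s².
v = √(2a·d) = √(2 × 6.174 × 5.5) = √67.914 = 8.2410 m/s.
= 8.2410 ÷ 0.44704 = 18.435 mph.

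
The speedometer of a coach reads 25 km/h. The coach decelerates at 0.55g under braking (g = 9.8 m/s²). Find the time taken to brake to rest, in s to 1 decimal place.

25 km/h ÷ 3.6 = 6.9444 m/s.
a = 0.55 × 9.8 = 5.390 m/s².
Braking time = v/a = 6.9444 / 5.390 = 1.288 s.

Braking time ≈ 1.3 s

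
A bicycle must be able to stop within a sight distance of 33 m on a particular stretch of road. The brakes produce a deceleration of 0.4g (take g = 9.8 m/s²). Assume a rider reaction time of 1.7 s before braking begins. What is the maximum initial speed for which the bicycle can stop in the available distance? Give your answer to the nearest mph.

a = 0.4 × 9.8 = 3.920 m/s².
Stopping distance: v·t_r + v²/(2a) = 33 with t_r = 1.7 s and a = 3.920 m/s².
So v² + 13.328 v − 258.72 = 0.
Positive root: v = −a·t_r + √((a·t_r)² + 2a·d) = −6.664 + √(44.409 + 258.72) = 10.7466 m/s.
10.7466 m/s ÷ 0.44704 = 24.039 mph.

Maximum speed ≈ 24 mph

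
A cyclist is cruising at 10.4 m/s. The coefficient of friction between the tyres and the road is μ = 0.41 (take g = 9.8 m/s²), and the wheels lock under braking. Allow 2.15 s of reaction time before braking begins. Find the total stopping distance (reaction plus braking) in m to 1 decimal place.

a = μg = 0.41 × 9.8 = 4.018 m/s².
Reaction distance = v·t_r = 10.4000 × 2.15 = 22.360 m.
Braking distance = v²/(2a) = 10.4000² / (2 × 4.018) = 108.160 / 8.036 = 13.459 m.
Total = 22.360 + 13.459 = 35.819 m.

Total stopping distance ≈ 35.8 m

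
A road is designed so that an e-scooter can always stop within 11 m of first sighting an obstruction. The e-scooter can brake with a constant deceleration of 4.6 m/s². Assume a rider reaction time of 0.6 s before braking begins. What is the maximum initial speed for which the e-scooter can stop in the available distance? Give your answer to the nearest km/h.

Stopping distance: v·t_r + v²/(2a) = 11 with t_r = 0.6 s and a = 4.600 m/s².
So v² + 5.520 v − 101.20 = 0.
Positive root: v = −a·t_r + √((a·t_r)² + 2a·d) = −2.760 + √(7.618 + 101.20) = 7.6716 m/s.
7.6716 m/s × 3.6 = 27.618 km/h.

Maximum speed ≈ 28 km/h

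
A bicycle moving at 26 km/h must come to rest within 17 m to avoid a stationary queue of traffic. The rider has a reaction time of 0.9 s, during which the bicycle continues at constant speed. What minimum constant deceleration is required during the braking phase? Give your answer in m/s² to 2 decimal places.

26 km/h ÷ 3.6 = 7.2222 m/s.
Distance covered during reaction = 7.2222 × 0.9 = 6.500 m.
Distance available for braking: 17 − 6.500 = 10.500 m.
v² = 2a·d ⇒ a = v²/(2d) = 7.2222² / (2 × 10.500) = 52.160 / 21.000 = 2.4838 m/s².

Required deceleration ≈ 2.48 m/s²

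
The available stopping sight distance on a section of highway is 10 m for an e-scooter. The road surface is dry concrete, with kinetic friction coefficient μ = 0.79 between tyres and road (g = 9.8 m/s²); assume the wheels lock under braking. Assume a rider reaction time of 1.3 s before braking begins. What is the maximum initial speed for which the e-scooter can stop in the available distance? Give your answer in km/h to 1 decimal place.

a = μg = 0.79 × 9.8 = 7.742 m/s².
Stopping distance: v·t_r + v²/(2a) = 10 with t_r = 1.3 s and a = 7.742 m/s².
So v² + 20.129 v − 154.84 = 0.
Positive root: v = −a·t_r + √((a·t_r)² + 2a·d) = −10.065 + √(101.304 + 154.84) = 5.9395 m/s.
5.9395 m/s × 3.6 = 21.382 km/h.

Maximum speed ≈ 21.4 km/h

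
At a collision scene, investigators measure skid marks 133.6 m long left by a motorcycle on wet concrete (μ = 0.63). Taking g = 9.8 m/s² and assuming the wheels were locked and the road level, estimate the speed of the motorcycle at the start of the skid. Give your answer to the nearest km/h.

Deceleration a = μg = 0.63 × 9.8 = 6.174 m/s².
v = √(2a·d) = √(2 × 6.174 × 133.6) = √1649.693 = 40.6164 m/s.
= 40.6164 × 3.6 = 146.219 km/h.

Initial speed ≈ 146 km/h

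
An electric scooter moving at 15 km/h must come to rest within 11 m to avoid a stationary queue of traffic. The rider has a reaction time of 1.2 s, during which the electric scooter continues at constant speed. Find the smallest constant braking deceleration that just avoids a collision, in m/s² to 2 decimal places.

Required deceleration ≈ 1.45 m/s²

15 km/h ÷ 3.6 = 4.1667 m/s.
Distance covered during reaction = 4.1667 × 1.2 = 5.000 m.
Distance available for braking: 11 − 5.000 = 6.000 m.
v² = 2a·d ⇒ a = v²/(2d) = 4.1667² / (2 × 6.000) = 17.361 / 12.000 = 1.4467 m/s².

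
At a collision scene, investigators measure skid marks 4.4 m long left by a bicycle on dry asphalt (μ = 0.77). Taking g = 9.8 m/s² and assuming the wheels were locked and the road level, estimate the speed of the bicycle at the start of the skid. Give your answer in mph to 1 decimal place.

Deceleration a = μg = 0.77 × 9.8 = 7.546 m/s².
v = √(2a·d) = √(2 × 7.546 × 4.4) = √66.405 = 8.1489 m/s.
= 8.1489 ÷ 0.44704 = 18.229 mph.

Initial speed ≈ 18.2 mph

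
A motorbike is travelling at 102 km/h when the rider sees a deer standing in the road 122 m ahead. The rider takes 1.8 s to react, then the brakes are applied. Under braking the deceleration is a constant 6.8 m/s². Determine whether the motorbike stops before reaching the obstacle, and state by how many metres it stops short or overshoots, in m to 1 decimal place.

102 km/h ÷ 3.6 = 28.3333 m/s.
Reaction distance = 28.3333 × 1.8 = 51.000 m.
Braking distance = v²/(2a) = 802.776 / 13.600 = 59.028 m.
Total stopping distance = 51.000 + 59.028 = 110.028 m, vs 122 m available — it stops with 122 − 110.028 = 11.972 m to spare.

Yes — it stops 12.0 m short of the obstacle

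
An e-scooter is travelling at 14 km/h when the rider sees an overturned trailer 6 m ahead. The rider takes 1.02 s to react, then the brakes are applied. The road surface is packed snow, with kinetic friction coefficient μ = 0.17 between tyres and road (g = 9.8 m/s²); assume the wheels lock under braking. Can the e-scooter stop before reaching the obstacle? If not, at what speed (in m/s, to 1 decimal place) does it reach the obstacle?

No — it strikes the obstacle at 2.9 m/s

14 km/h ÷ 3.6 = 3.8889 m/s.
a = μg = 0.17 × 9.8 = 1.666 m/s².
Reaction distance = 3.8889 × 1.02 = 3.967 m.
Braking distance needed to stop: v²/(2a) = 15.124 / 3.332 = 4.539 m, so total needed = 3.967 + 4.539 = 8.506 m > 6 m — it cannot stop.
Distance remaining when braking begins: 6 − 3.967 = 2.033 m.
v² = v₀² − 2a·d = 15.124 − 2 × 1.666 × 2.033 = 8.350 m²/s².
v = √8.350 = 2.890 m/s.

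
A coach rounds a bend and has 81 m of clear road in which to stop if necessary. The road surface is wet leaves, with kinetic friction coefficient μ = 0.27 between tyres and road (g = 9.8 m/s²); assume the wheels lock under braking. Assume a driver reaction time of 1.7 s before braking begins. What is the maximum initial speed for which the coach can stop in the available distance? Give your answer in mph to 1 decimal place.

Maximum speed ≈ 37.3 mph

a = μg = 0.27 × 9.8 = 2.646 m/s².
Stopping distance: v·t_r + v²/(2a) = 81 with t_r = 1.7 s and a = 2.646 m/s².
So v² + 8.996 v − 428.65 = 0.
Positive root: v = −a·t_r + √((a·t_r)² + 2a·d) = −4.498 + √(20.232 + 428.65) = 16.6888 m/s.
16.6888 m/s ÷ 0.44704 = 37.332 mph.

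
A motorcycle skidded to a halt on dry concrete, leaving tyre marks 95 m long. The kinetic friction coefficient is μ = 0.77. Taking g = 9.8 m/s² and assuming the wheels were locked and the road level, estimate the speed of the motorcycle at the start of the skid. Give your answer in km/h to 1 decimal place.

Initial speed ≈ 136.3 km/h

Deceleration a = μg = 0.77 × 9.8 = 7.546 m/s².
v = √(2a·d) = √(2 × 7.546 × 95) = √1433.740 = 37.8648 m/s.
= 37.8648 × 3.6 = 136.313 km/h.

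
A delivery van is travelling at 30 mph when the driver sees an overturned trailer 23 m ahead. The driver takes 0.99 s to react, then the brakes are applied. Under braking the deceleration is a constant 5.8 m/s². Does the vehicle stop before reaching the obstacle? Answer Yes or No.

No

30 mph × 0.44704 = 13.4112 m/s.
Reaction distance = 13.4112 × 0.99 = 13.277 m.
Braking distance = v²/(2a) = 179.860 / 11.600 = 15.505 m.
Total stopping distance = 13.277 + 15.505 = 28.782 m, vs 23 m available — it cannot stop in time and overshoots by 28.782 − 23 = 5.782 m.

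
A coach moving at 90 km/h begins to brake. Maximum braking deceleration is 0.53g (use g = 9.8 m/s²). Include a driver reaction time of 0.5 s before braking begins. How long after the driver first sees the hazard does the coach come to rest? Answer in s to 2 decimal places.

Total time ≈ 5.31 s

90 km/h ÷ 3.6 = 25.0000 m/s.
a = 0.53 × 9.8 = 5.194 m/s².
Braking time = v/a = 25.0000 / 5.194 = 4.813 s.
Total = 0.5 + 4.813 = 5.313 s.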